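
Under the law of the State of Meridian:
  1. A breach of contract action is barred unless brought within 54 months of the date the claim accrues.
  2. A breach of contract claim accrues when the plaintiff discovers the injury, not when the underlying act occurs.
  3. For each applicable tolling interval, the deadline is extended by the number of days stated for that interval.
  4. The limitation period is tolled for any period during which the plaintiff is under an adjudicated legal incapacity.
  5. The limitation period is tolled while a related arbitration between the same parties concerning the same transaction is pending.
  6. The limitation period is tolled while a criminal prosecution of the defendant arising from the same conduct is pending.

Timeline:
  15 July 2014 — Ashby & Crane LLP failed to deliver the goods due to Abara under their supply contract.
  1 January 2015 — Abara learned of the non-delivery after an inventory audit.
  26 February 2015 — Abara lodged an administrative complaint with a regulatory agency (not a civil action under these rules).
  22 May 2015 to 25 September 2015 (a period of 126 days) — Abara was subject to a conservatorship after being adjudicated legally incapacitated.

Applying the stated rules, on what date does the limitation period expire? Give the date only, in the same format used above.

Under the discovery rule, the claim accrued on 1 January 2015, when Abara discovered the injury — not on the 15 July 2014 date of the underlying act.
54 months from 1 January 2015 is 1 July 2019.
Because the plaintiff's legal incapacity ran from 22 May 2015 to 25 September 2015, the deadline is extended by 126 days to 4 November 2019.
The other events in the timeline have no effect on the limitation period under the stated rules.

4 November 2019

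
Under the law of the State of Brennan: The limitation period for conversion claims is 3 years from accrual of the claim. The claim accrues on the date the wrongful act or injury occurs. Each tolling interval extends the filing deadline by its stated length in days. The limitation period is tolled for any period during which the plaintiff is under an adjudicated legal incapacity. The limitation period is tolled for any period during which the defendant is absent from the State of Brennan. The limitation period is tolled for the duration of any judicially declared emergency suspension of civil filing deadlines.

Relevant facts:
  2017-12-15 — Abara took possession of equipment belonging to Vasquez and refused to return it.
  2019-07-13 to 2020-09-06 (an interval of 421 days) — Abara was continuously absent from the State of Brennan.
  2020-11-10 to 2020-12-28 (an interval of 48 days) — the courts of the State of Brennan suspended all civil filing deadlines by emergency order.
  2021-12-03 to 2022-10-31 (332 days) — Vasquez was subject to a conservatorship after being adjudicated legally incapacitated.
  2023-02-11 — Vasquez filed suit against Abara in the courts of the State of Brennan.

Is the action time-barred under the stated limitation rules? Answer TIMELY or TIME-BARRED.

TIMELY

The claim accrued on 2017-12-15, the date of the act.
3 years from 2017-12-15 is 2020-12-15.
Because the defendant's absence from the jurisdiction ran from 2019-07-13 to 2020-09-06, the deadline is extended by 421 days to 2022-02-09.
Because the emergency suspension of filing deadlines ran from 2020-11-10 to 2020-12-28, the deadline is extended by 48 days to 2022-03-29.
The plaintiff's legal incapacity from 2021-12-03 to 2022-10-31 tolled the period for 332 days, extending the deadline to 2023-02-24.
Vasquez filed on 2023-02-11, before the 2023-02-24 deadline, so the action is timely.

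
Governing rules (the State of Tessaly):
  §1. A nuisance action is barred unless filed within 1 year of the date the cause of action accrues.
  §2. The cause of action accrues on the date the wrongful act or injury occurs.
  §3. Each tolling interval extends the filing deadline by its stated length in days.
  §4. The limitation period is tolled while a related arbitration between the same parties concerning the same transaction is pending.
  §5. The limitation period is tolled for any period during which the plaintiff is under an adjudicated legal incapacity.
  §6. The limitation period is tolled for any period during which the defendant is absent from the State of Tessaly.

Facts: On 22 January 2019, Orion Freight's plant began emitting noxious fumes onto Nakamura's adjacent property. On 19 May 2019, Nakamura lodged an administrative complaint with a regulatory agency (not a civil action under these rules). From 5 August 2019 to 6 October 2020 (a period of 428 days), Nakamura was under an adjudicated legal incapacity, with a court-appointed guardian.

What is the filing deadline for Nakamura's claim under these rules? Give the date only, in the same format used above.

25 March 2021

The claim accrued on 22 January 2019, when the wrongful act occurred.
The untolled deadline — 1 year after 22 January 2019 — is 22 January 2020.
Because the plaintiff's legal incapacity ran from 5 August 2019 to 6 October 2020, the deadline is extended by 428 days to 25 March 2021.
The other events in the timeline have no effect on the limitation period under the stated rules.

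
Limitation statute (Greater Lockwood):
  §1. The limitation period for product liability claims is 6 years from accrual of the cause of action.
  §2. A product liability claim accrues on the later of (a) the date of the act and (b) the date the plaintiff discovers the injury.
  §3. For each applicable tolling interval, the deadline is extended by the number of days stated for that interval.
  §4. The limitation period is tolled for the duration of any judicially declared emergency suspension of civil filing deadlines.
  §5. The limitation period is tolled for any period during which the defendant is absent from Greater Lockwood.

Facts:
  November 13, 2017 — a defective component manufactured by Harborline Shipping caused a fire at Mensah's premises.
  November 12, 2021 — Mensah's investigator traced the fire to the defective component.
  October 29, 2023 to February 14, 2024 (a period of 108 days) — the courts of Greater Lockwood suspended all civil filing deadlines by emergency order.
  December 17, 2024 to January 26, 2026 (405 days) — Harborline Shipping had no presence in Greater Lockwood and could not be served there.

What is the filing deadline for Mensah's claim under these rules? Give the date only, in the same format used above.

The claim accrued on November 12, 2021 — the later of the November 13, 2017 act and the November 12, 2021 discovery.
The untolled deadline — 6 years after November 12, 2021 — is November 12, 2027.
The emergency suspension of filing deadlines from October 29, 2023 to February 14, 2024 tolled the period for 108 days, extending the deadline to February 28, 2028.
The period was tolled for 405 days by the defendant's absence from the jurisdiction (December 17, 2024 to January 26, 2026), pushing the deadline to April 8, 2029.

April 8, 2029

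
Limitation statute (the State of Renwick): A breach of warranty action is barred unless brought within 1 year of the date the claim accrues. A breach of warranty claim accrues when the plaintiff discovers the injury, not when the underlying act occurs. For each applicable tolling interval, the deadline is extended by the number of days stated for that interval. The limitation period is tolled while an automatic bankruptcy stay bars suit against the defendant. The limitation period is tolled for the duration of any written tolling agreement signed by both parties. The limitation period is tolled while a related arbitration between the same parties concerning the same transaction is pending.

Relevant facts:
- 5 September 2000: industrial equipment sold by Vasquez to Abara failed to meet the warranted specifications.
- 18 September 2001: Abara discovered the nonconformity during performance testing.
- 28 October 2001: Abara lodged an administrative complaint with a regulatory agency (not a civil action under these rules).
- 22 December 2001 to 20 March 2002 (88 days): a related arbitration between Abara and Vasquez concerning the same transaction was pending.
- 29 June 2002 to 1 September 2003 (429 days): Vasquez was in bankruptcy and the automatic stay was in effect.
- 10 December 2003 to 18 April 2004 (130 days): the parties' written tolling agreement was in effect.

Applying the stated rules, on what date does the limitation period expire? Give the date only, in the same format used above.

Under the discovery rule, the claim accrued on 18 September 2001, when Abara discovered the injury — not on the 5 September 2000 date of the underlying act.
1 year from 18 September 2001 is 18 September 2002.
The period was tolled for 88 days by the pending related arbitration (22 December 2001 to 20 March 2002), pushing the deadline to 15 December 2002.
The period was tolled for 429 days by the automatic bankruptcy stay (29 June 2002 to 1 September 2003), pushing the deadline to 17 February 2004.
Because the written tolling agreement ran from 10 December 2003 to 18 April 2004, the deadline is extended by 130 days to 26 June 2004.
Nothing else in the chronology tolls or restarts the period.

26 June 2004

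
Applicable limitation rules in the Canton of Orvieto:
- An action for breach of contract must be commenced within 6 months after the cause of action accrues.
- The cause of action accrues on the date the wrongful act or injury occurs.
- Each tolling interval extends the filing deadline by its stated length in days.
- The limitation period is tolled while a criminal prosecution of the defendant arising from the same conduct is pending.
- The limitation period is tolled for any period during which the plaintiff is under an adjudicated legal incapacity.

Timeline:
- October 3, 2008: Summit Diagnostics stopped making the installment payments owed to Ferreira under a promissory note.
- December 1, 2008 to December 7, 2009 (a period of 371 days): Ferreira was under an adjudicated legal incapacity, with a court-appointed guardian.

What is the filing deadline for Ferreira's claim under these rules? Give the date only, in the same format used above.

The claim accrued on October 3, 2008, when the wrongful act occurred.
Adding the 6 months base period to October 3, 2008 gives a deadline of April 3, 2009, before any tolling.
Because the plaintiff's legal incapacity ran from December 1, 2008 to December 7, 2009, the deadline is extended by 371 days to April 9, 2010.

April 9, 2010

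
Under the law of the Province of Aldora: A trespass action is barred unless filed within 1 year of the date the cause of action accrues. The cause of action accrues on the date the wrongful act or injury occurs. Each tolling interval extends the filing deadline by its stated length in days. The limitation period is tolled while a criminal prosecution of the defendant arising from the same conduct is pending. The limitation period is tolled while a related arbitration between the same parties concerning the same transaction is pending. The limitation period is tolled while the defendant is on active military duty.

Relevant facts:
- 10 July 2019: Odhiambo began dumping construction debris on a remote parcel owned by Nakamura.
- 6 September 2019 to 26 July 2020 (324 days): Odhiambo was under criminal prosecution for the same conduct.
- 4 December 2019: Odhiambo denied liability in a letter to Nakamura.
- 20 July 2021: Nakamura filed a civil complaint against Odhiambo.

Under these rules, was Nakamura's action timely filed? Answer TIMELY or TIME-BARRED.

The cause of action accrued on 10 July 2019, the date of the act.
The untolled deadline — 1 year after 10 July 2019 — is 10 July 2020.
The period was tolled for 324 days by the pending criminal prosecution (6 September 2019 to 26 July 2020), pushing the deadline to 30 May 2021.
The other events in the timeline have no effect on the limitation period under the stated rules.
Nakamura filed on 20 July 2021, after the 30 May 2021 deadline, so the action is time-barred.

TIME-BARRED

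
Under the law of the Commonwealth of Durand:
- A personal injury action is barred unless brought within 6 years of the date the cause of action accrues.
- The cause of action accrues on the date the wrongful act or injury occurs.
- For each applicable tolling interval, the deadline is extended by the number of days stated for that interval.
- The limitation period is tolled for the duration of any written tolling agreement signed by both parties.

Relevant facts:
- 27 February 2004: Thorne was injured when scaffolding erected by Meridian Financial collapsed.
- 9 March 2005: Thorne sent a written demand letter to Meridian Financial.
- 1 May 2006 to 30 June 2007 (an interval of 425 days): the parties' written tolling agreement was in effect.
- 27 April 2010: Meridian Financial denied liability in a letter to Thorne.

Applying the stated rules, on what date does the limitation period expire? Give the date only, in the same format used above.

28 April 2011

The limitation period began to run on 27 February 2004.
Adding the 6 years base period to 27 February 2004 gives a deadline of 27 February 2010, before any tolling.
The period was tolled for 425 days by the written tolling agreement (1 May 2006 to 30 June 2007), pushing the deadline to 28 April 2011.
None of the other events listed affects the running of the period under the stated rules.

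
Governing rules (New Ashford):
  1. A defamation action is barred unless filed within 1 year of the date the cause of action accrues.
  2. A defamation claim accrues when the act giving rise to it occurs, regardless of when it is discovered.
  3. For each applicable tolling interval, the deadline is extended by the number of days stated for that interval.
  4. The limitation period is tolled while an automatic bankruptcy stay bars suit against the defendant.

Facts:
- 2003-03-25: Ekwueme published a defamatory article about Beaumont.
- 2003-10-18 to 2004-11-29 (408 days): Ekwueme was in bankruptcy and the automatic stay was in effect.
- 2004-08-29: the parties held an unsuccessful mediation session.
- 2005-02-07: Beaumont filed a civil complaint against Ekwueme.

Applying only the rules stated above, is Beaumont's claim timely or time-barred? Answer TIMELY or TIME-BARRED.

TIMELY

The limitation period began to run on 2003-03-25.
1 year from 2003-03-25 is 2004-03-25.
The automatic bankruptcy stay from 2003-10-18 to 2004-11-29 tolled the period for 408 days, extending the deadline to 2005-05-07.
None of the other events listed affects the running of the period under the stated rules.
The 2005-02-07 filing precedes the 2005-05-07 deadline; the claim is timely.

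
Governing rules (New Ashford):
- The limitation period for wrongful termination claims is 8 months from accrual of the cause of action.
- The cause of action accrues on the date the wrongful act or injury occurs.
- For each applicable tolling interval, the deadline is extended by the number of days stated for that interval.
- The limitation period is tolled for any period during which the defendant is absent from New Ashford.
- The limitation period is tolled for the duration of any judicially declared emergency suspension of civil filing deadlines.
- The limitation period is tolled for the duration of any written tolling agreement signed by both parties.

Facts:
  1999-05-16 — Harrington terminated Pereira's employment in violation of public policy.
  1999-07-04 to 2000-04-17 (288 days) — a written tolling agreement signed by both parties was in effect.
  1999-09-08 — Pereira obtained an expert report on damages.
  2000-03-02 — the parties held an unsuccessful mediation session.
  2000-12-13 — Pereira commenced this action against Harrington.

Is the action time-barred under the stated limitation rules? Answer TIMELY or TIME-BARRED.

TIME-BARRED

The cause of action accrued on 1999-05-16, the date of the act.
8 months from 1999-05-16 is 2000-01-16.
The period was tolled for 288 days by the written tolling agreement (1999-07-04 to 2000-04-17), pushing the deadline to 2000-10-30.
None of the other events listed affects the running of the period under the stated rules.
Pereira filed on 2000-12-13, after the 2000-10-30 deadline, so the action is time-barred.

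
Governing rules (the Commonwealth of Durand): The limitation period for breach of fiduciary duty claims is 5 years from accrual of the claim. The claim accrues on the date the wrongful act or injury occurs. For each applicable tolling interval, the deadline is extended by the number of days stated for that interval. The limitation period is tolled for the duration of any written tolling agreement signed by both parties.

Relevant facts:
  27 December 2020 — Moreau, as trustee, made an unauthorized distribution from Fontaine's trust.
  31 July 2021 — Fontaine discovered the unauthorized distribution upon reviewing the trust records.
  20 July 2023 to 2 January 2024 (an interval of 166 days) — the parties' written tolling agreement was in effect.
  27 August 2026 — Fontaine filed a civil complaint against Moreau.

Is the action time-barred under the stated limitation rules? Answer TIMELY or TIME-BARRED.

The claim accrued on 27 December 2020, when the wrongful act occurred; under the stated occurrence rule the 31 July 2021 discovery does not delay accrual.
The untolled deadline — 5 years after 27 December 2020 — is 27 December 2025.
Because the written tolling agreement ran from 20 July 2023 to 2 January 2024, the deadline is extended by 166 days to 11 June 2026.
The 27 August 2026 filing falls after the 11 June 2026 deadline; the claim is time-barred.

TIME-BARRED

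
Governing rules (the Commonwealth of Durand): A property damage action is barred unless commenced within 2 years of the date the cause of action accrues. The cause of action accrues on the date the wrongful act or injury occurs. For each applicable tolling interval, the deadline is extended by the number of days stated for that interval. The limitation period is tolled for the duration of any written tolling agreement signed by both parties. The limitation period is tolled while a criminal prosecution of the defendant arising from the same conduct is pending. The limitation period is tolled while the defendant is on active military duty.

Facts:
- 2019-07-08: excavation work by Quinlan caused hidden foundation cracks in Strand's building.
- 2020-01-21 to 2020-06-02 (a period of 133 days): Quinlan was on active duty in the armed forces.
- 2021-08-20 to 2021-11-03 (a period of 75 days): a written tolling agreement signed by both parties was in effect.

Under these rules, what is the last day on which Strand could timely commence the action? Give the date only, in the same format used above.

The cause of action accrued on 2019-07-08, the date of the act.
2 years from 2019-07-08 is 2021-07-08.
The defendant's active military service from 2020-01-21 to 2020-06-02 tolled the period for 133 days, extending the deadline to 2021-11-18.
The written tolling agreement from 2021-08-20 to 2021-11-03 tolled the period for 75 days, extending the deadline to 2022-02-01.

2022-02-01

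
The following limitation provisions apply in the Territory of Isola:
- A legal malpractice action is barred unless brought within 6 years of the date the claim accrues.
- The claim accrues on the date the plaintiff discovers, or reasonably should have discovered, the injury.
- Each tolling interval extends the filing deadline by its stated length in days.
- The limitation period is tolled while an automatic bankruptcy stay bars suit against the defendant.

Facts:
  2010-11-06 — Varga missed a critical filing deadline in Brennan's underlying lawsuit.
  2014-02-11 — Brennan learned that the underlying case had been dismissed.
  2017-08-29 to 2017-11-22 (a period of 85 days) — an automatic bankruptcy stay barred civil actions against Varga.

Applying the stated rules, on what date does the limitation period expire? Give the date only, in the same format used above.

Accrual is tied to discovery, so the period began on 2014-02-11 rather than on 2010-11-06 when the act occurred.
The untolled deadline — 6 years after 2014-02-11 — is 2020-02-11.
The period was tolled for 85 days by the automatic bankruptcy stay (2017-08-29 to 2017-11-22), pushing the deadline to 2020-05-06.

2020-05-06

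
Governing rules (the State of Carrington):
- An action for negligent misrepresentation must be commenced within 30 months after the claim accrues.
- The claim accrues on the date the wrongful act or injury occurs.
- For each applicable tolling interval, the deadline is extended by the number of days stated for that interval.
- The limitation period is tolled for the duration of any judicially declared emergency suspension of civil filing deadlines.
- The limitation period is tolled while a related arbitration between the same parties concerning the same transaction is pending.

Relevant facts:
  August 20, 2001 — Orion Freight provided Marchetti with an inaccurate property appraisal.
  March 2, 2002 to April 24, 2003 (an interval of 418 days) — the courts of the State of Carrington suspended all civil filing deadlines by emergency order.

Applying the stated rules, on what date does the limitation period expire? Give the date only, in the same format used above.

The claim accrued on August 20, 2001, the date of the act.
30 months from August 20, 2001 is February 20, 2004.
The emergency suspension of filing deadlines from March 2, 2002 to April 24, 2003 tolled the period for 418 days, extending the deadline to April 13, 2005.

April 13, 2005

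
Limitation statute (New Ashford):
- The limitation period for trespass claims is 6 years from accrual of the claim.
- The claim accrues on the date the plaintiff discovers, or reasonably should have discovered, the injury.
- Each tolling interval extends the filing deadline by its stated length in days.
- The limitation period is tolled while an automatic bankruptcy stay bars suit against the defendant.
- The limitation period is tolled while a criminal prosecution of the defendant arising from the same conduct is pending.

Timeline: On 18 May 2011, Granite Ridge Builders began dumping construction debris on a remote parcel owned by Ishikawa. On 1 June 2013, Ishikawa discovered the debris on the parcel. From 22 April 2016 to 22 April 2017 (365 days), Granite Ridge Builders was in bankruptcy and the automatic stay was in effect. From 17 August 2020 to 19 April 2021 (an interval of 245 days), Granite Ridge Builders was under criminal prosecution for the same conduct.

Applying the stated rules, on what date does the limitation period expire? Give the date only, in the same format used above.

The claim did not accrue until Ishikawa discovered the injury on 1 June 2013; the 18 May 2011 act date does not start the clock under the stated rule.
The untolled deadline — 6 years after 1 June 2013 — is 1 June 2019.
The automatic bankruptcy stay from 22 April 2016 to 22 April 2017 tolled the period for 365 days, extending the deadline to 31 May 2020.
The pending criminal prosecution from 17 August 2020 to 19 April 2021 began after the period had already run on 31 May 2020, so it has no tolling effect.

31 May 2020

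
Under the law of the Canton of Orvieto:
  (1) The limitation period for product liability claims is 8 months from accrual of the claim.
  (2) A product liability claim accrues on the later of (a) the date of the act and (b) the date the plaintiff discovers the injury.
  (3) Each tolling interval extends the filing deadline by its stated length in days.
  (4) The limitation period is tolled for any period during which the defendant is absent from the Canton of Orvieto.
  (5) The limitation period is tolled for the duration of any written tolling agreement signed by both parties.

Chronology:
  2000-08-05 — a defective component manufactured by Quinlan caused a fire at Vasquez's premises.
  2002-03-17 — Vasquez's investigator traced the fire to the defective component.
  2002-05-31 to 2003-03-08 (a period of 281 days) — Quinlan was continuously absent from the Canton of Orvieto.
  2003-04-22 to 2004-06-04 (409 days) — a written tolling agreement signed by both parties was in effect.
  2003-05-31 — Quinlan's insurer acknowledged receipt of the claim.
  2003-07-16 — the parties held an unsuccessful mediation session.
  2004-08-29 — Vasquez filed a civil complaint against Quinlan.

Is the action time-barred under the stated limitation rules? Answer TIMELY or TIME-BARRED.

The claim accrued on 2002-03-17 — the later of the 2000-08-05 act and the 2002-03-17 discovery.
Adding the 8 months base period to 2002-03-17 gives a deadline of 2002-11-17, before any tolling.
Because the defendant's absence from the jurisdiction ran from 2002-05-31 to 2003-03-08, the deadline is extended by 281 days to 2003-08-25.
The written tolling agreement from 2003-04-22 to 2004-06-04 tolled the period for 409 days, extending the deadline to 2004-10-07.
None of the other events listed affects the running of the period under the stated rules.
Vasquez filed on 2004-08-29, before the 2004-10-07 deadline, so the action is timely.

TIMELY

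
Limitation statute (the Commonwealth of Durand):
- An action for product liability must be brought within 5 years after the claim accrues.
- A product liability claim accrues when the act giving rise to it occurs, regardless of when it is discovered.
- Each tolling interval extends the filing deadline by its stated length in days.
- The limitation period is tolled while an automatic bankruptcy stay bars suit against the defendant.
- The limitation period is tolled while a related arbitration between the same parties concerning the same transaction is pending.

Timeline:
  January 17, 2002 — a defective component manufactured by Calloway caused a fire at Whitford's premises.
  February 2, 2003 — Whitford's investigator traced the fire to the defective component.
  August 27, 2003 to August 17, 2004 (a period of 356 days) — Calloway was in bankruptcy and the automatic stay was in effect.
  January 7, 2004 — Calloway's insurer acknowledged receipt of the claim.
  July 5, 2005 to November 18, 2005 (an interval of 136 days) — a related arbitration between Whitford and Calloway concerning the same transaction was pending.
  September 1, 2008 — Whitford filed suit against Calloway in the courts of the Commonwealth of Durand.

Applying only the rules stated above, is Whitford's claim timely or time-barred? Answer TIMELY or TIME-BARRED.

Because the rule ties accrual to occurrence, the claim accrued on January 17, 2002, not on the February 2, 2003 discovery date.
5 years from January 17, 2002 is January 17, 2007.
The period was tolled for 356 days by the automatic bankruptcy stay (August 27, 2003 to August 17, 2004), pushing the deadline to January 8, 2008.
Because the pending related arbitration ran from July 5, 2005 to November 18, 2005, the deadline is extended by 136 days to May 23, 2008.
None of the other events listed affects the running of the period under the stated rules.
Whitford filed on September 1, 2008, after the May 23, 2008 deadline, so the action is time-barred.

TIME-BARRED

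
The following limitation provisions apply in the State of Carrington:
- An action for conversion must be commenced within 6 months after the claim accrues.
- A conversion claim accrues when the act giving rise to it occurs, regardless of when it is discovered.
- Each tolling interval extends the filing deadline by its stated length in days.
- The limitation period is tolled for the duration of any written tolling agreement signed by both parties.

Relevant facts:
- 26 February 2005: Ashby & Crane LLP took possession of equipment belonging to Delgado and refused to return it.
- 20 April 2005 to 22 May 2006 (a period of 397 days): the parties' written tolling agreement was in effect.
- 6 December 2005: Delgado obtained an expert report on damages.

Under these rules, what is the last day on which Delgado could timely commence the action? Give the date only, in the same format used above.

The claim accrued on 26 February 2005, when the wrongful act occurred.
Adding the 6 months base period to 26 February 2005 gives a deadline of 26 August 2005, before any tolling.
Because the written tolling agreement ran from 20 April 2005 to 22 May 2006, the deadline is extended by 397 days to 27 September 2006.
None of the other events listed affects the running of the period under the stated rules.

27 September 2006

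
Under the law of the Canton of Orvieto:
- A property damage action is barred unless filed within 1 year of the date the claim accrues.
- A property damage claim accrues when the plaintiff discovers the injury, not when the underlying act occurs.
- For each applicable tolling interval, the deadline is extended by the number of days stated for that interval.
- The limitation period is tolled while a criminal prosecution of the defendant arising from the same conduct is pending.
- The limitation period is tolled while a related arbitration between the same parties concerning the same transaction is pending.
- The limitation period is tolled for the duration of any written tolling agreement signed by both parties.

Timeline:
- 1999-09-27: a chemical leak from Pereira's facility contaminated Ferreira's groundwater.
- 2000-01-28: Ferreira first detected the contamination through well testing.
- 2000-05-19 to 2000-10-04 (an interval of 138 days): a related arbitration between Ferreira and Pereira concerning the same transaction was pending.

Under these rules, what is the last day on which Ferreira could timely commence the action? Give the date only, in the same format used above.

2001-06-15

Accrual is tied to discovery, so the period began on 2000-01-28 rather than on 1999-09-27 when the act occurred.
1 year from 2000-01-28 is 2001-01-28.
The period was tolled for 138 days by the pending related arbitration (2000-05-19 to 2000-10-04), pushing the deadline to 2001-06-15.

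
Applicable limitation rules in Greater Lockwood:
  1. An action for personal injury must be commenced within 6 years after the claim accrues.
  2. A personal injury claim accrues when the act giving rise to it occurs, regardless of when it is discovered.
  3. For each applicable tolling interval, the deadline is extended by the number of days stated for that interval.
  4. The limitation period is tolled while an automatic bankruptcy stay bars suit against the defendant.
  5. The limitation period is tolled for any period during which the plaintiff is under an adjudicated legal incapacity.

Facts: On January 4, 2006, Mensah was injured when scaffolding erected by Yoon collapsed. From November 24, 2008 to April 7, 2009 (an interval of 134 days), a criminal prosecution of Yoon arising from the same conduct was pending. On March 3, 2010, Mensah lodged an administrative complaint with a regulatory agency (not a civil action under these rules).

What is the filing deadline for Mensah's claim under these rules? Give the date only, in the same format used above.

January 4, 2012

The limitation period began to run on January 4, 2006.
6 years from January 4, 2006 is January 4, 2012.
No stated provision tolls the period for a criminal prosecution, so the interval from November 24, 2008 to April 7, 2009 has no effect on the deadline.
The other events in the timeline have no effect on the limitation period under the stated rules.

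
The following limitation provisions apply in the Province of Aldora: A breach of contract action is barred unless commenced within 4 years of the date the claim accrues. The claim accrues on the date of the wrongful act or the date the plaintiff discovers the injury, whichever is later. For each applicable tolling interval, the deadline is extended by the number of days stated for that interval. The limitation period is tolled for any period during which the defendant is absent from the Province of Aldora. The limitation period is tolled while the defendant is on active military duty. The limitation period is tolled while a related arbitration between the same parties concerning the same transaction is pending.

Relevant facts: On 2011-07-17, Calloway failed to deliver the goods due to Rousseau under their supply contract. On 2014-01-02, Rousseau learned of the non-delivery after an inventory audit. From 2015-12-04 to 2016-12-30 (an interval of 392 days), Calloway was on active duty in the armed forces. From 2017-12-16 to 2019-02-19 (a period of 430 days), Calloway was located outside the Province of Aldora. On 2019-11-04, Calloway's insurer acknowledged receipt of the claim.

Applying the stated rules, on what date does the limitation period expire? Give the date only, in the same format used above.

Taking the later of the act (2011-07-17) and discovery (2014-01-02), the claim accrued on 2014-01-02.
The untolled deadline — 4 years after 2014-01-02 — is 2018-01-02.
Because the defendant's active military service ran from 2015-12-04 to 2016-12-30, the deadline is extended by 392 days to 2019-01-29.
Because the defendant's absence from the jurisdiction ran from 2017-12-16 to 2019-02-19, the deadline is extended by 430 days to 2020-04-03.
Nothing else in the chronology tolls or restarts the period.

2020-04-03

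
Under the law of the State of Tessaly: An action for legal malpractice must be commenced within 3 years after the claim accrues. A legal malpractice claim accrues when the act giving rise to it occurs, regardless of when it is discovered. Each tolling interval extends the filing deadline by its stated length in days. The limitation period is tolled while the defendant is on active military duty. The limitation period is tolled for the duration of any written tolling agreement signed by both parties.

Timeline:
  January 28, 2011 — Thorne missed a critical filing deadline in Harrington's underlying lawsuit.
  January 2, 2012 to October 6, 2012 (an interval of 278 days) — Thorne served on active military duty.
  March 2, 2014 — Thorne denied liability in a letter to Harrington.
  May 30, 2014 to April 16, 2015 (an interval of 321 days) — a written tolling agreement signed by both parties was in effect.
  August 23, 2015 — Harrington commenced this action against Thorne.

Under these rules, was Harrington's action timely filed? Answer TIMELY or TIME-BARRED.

TIMELY

The claim accrued on January 28, 2011, the date of the act.
The untolled deadline — 3 years after January 28, 2011 — is January 28, 2014.
The defendant's active military service from January 2, 2012 to October 6, 2012 tolled the period for 278 days, extending the deadline to November 2, 2014.
The written tolling agreement from May 30, 2014 to April 16, 2015 tolled the period for 321 days, extending the deadline to September 19, 2015.
Nothing else in the chronology tolls or restarts the period.
Filing on August 23, 2015 beat the September 19, 2015 deadline — the action is timely.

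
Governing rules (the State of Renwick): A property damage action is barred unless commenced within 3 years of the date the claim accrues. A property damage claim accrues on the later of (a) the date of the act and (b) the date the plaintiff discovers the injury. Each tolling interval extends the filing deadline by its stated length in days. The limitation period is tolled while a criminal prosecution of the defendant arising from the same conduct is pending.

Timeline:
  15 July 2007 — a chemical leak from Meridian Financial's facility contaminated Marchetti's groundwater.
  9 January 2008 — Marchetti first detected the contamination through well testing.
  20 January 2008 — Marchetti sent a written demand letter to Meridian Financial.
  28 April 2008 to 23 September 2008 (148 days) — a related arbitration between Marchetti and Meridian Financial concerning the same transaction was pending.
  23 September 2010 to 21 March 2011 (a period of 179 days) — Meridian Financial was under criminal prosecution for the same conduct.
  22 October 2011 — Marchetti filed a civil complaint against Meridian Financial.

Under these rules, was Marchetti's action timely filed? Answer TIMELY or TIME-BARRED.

Taking the later of the act (15 July 2007) and discovery (9 January 2008), the claim accrued on 9 January 2008.
The untolled deadline — 3 years after 9 January 2008 — is 9 January 2011.
Because the pending criminal prosecution ran from 23 September 2010 to 21 March 2011, the deadline is extended by 179 days to 7 July 2011.
No stated provision tolls the period for a pending arbitration, so the interval from 28 April 2008 to 23 September 2008 has no effect on the deadline.
Nothing else in the chronology tolls or restarts the period.
Marchetti filed on 22 October 2011, after the 7 July 2011 deadline, so the action is time-barred.

TIME-BARRED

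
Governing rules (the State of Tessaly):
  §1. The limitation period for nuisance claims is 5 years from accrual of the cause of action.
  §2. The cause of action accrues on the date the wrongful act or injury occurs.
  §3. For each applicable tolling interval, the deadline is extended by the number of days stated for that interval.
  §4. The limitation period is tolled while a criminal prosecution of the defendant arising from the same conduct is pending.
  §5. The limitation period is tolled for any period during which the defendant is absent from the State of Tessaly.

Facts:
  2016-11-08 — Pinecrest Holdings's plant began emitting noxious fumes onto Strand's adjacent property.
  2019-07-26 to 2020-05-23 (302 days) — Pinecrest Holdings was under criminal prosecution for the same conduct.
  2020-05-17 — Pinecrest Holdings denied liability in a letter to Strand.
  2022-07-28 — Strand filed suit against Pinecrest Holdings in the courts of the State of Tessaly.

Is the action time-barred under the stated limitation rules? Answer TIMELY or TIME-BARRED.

TIMELY

The cause of action accrued on 2016-11-08, the date of the act.
The untolled deadline — 5 years after 2016-11-08 — is 2021-11-08.
The pending criminal prosecution from 2019-07-26 to 2020-05-23 tolled the period for 302 days, extending the deadline to 2022-09-06.
Nothing else in the chronology tolls or restarts the period.
Strand filed on 2022-07-28, before the 2022-09-06 deadline, so the action is timely.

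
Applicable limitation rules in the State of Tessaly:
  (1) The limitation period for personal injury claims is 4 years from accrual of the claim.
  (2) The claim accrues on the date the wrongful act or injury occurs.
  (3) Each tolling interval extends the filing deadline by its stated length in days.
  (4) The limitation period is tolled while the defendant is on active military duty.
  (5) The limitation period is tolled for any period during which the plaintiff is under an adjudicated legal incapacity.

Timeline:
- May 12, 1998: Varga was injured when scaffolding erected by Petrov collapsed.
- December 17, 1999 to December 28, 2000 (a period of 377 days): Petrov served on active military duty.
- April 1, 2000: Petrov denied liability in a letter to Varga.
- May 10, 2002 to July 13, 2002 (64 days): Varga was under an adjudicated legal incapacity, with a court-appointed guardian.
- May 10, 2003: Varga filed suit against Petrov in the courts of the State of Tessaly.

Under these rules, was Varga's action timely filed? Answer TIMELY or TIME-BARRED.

The limitation period began to run on May 12, 1998.
Adding the 4 years base period to May 12, 1998 gives a deadline of May 12, 2002, before any tolling.
The defendant's active military service from December 17, 1999 to December 28, 2000 tolled the period for 377 days, extending the deadline to May 24, 2003.
Because the plaintiff's legal incapacity ran from May 10, 2002 to July 13, 2002, the deadline is extended by 64 days to July 27, 2003.
None of the other events listed affects the running of the period under the stated rules.
Varga filed on May 10, 2003, before the July 27, 2003 deadline, so the action is timely.

TIMELY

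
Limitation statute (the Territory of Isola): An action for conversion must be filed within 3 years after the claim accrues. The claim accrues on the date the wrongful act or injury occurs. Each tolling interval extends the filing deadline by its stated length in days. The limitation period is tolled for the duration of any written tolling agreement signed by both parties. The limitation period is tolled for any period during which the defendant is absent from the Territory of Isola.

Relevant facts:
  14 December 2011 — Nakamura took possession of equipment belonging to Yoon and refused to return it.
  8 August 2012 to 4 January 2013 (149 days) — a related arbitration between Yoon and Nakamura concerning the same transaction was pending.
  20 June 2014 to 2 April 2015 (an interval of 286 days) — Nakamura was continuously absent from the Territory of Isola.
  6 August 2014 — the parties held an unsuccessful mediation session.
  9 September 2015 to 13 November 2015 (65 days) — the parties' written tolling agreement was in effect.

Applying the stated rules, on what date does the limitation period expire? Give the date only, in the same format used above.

The limitation period began to run on 14 December 2011.
3 years from 14 December 2011 is 14 December 2014.
The period was tolled for 286 days by the defendant's absence from the jurisdiction (20 June 2014 to 2 April 2015), pushing the deadline to 26 September 2015.
The period was tolled for 65 days by the written tolling agreement (9 September 2015 to 13 November 2015), pushing the deadline to 30 November 2015.
Although a pending arbitration ran from 8 August 2012 to 4 January 2013, the stated rules do not make that a tolling event, so it is disregarded.
None of the other events listed affects the running of the period under the stated rules.

30 November 2015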